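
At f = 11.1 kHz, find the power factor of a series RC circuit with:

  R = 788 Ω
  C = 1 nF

Step 1 — Angular frequency: ω = 2π·f = 2π·1.11e+04 = 6.974e+04 rad/s.
Step 2 — Component impedances:
  R: Z = R = 788 Ω
  C: Z = 1/(jωC) = -j/(ω·C) = 0 - j1.434e+04 Ω
Step 3 — Series combination: Z_total = R + C = 788 - j1.434e+04 Ω = 1.436e+04∠-86.9° Ω.
Step 4 — Power factor: PF = cos(φ) = Re(Z)/|Z| = 788/1.436e+04 = 0.05487.
Step 5 — Type: Im(Z) = -1.434e+04 ⇒ leading (phase φ = -86.9°).

PF = 0.05487 (leading, φ = -86.9°)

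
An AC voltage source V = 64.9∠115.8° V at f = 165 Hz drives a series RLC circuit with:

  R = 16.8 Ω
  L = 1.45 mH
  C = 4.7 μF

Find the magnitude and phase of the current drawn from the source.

Step 1 — Angular frequency: ω = 2π·f = 2π·165 = 1037 rad/s.
Step 2 — Component impedances:
  R: Z = R = 16.8 Ω
  L: Z = jωL = j·1037·0.00145 = 0 + j1.503 Ω
  C: Z = 1/(jωC) = -j/(ω·C) = 0 - j205.2 Ω
Step 3 — Series combination: Z_total = R + L + C = 16.8 - j203.7 Ω = 204.4∠-85.3° Ω.
Step 4 — Source phasor: V = 64.9∠115.8° V = -28.25 + j58.43 V.
Step 5 — Ohm's law: I = V / Z_total = (-28.25 + j58.43) / (16.8 - j203.7) = -0.2962 - j0.1142 A.
Step 6 — Convert to polar: |I| = 0.3175 A, ∠I = -158.9°.

I = 0.3175∠-158.9° A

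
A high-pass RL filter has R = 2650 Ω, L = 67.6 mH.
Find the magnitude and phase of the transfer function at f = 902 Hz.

Step 1 — Angular frequency: ω = 2π·902 = 5667 rad/s.
Step 2 — Transfer function: H(jω) = jωL/(R + jωL).
Step 3 — Numerator jωL = j·383.1; denominator R + jωL = 2650 + j383.1.
Step 4 — H = 0.02047 + j0.1416.
Step 5 — Magnitude: |H| = 0.1431 (-16.9 dB); phase: φ = 81.8°.

|H| = 0.1431 (-16.9 dB), φ = 81.8°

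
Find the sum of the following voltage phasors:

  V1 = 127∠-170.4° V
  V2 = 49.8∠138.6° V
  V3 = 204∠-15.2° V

Step 1 — Convert each phasor to rectangular form:
  V1 = 127·(cos(-170.4°) + j·sin(-170.4°)) = -125.2 - j21.18 V
  V2 = 49.8·(cos(138.6°) + j·sin(138.6°)) = -37.36 + j32.93 V
  V3 = 204·(cos(-15.2°) + j·sin(-15.2°)) = 196.9 - j53.49 V
Step 2 — Sum components: V_total = 34.29 - j41.73 V.
Step 3 — Convert to polar: |V_total| = 54.01 V, ∠V_total = -50.6°.

V_total = 54.01∠-50.6° V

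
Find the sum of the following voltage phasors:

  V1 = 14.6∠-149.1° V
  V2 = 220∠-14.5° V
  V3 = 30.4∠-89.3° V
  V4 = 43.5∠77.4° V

Step 1 — Convert each phasor to rectangular form:
  V1 = 14.6·(cos(-149.1°) + j·sin(-149.1°)) = -12.53 - j7.498 V
  V2 = 220·(cos(-14.5°) + j·sin(-14.5°)) = 213 - j55.08 V
  V3 = 30.4·(cos(-89.3°) + j·sin(-89.3°)) = 0.3714 - j30.4 V
  V4 = 43.5·(cos(77.4°) + j·sin(77.4°)) = 9.489 + j42.45 V
Step 2 — Sum components: V_total = 210.3 - j50.53 V.
Step 3 — Convert to polar: |V_total| = 216.3 V, ∠V_total = -13.5°.

V_total = 216.3∠-13.5° V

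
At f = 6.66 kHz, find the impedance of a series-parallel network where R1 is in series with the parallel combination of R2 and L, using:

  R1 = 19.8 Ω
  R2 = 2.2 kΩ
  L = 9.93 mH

Step 1 — Angular frequency: ω = 2π·f = 2π·6660 = 4.185e+04 rad/s.
Step 2 — Component impedances:
  R1: Z = R = 19.8 Ω
  R2: Z = R = 2200 Ω
  L: Z = jωL = j·4.185e+04·0.00993 = 0 + j415.5 Ω
Step 3 — Parallel branch: R2 || L = 1/(1/R2 + 1/L) = 75.78 + j401.2 Ω.
Step 4 — Series with R1: Z_total = R1 + (R2 || L) = 95.58 + j401.2 Ω = 412.4∠76.6° Ω.

Z = 95.58 + j401.2 Ω = 412.4∠76.6° Ω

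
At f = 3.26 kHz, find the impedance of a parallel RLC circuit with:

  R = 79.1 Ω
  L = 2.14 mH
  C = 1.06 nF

Step 1 — Angular frequency: ω = 2π·f = 2π·3260 = 2.048e+04 rad/s.
Step 2 — Component impedances:
  R: Z = R = 79.1 Ω
  L: Z = jωL = j·2.048e+04·0.00214 = 0 + j43.83 Ω
  C: Z = 1/(jωC) = -j/(ω·C) = 0 - j4.606e+04 Ω
Step 3 — Parallel combination: 1/Z_total = 1/R + 1/L + 1/C; Z_total = 18.61 + j33.55 Ω = 38.37∠61.0° Ω.

Z = 18.61 + j33.55 Ω = 38.37∠61.0° Ω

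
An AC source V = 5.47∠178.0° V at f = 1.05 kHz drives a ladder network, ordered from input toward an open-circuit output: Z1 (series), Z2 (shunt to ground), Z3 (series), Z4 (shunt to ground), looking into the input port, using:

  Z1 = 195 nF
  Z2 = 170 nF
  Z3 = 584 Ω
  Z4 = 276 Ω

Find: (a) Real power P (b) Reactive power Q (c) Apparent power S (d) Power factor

Step 1 — Angular frequency: ω = 2π·f = 2π·1050 = 6597 rad/s.
Step 2 — Component impedances:
  Z1: Z = 1/(jωC) = -j/(ω·C) = 0 - j777.3 Ω
  Z2: Z = 1/(jωC) = -j/(ω·C) = 0 - j891.6 Ω
  Z3: Z = R = 584 Ω
  Z4: Z = R = 276 Ω
Step 3 — Ladder network (open output): work backward from the far end, alternating series and parallel combinations. Z_in = 445.5 - j1207 Ω = 1287∠-69.7° Ω.
Step 4 — Source phasor: V = 5.47∠178.0° V = -5.467 + j0.1909 V.
Step 5 — Current: I = V / Z = -0.00161 - j0.003935 A = 0.004251∠-112.3° A.
Step 6 — Complex power: S = V·I* = 0.008053 - j0.02182 VA.
Step 7 — Real power: P = Re(S) = 0.008053 W.
Step 8 — Reactive power: Q = Im(S) = -0.02182 VAR.
Step 9 — Apparent power: |S| = 0.02326 VA.
Step 10 — Power factor: PF = P/|S| = 0.3463 (leading).

(a) P = 0.008053 W  (b) Q = -0.02182 VAR  (c) S = 0.02326 VA  (d) PF = 0.3463 (leading)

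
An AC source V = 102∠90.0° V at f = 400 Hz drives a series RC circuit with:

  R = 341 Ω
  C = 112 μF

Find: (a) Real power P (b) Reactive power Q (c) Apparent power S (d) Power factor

Step 1 — Angular frequency: ω = 2π·f = 2π·400 = 2513 rad/s.
Step 2 — Component impedances:
  R: Z = R = 341 Ω
  C: Z = 1/(jωC) = -j/(ω·C) = 0 - j3.553 Ω
Step 3 — Series combination: Z_total = R + C = 341 - j3.553 Ω = 341∠-0.6° Ω.
Step 4 — Source phasor: V = 102∠90.0° V = 0 + j102 V.
Step 5 — Current: I = V / Z = -0.003116 + j0.2991 A = 0.2991∠90.6° A.
Step 6 — Complex power: S = V·I* = 30.51 - j0.3178 VA.
Step 7 — Real power: P = Re(S) = 30.51 W.
Step 8 — Reactive power: Q = Im(S) = -0.3178 VAR.
Step 9 — Apparent power: |S| = 30.51 VA.
Step 10 — Power factor: PF = P/|S| = 0.9999 (leading).

(a) P = 30.51 W  (b) Q = -0.3178 VAR  (c) S = 30.51 VA  (d) PF = 0.9999 (leading)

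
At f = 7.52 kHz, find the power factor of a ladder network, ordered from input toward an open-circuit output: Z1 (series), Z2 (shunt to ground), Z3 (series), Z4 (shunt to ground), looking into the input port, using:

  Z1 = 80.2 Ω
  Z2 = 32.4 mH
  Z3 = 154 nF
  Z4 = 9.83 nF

Step 1 — Angular frequency: ω = 2π·f = 2π·7520 = 4.725e+04 rad/s.
Step 2 — Component impedances:
  Z1: Z = R = 80.2 Ω
  Z2: Z = jωL = j·4.725e+04·0.0324 = 0 + j1531 Ω
  Z3: Z = 1/(jωC) = -j/(ω·C) = 0 - j137.4 Ω
  Z4: Z = 1/(jωC) = -j/(ω·C) = 0 - j2153 Ω
Step 3 — Ladder network (open output): work backward from the far end, alternating series and parallel combinations. Z_in = 80.2 + j4616 Ω = 4617∠89.0° Ω.
Step 4 — Power factor: PF = cos(φ) = Re(Z)/|Z| = 80.2/4617 = 0.01737.
Step 5 — Type: Im(Z) = 4616 ⇒ lagging (phase φ = 89.0°).

PF = 0.01737 (lagging, φ = 89.0°)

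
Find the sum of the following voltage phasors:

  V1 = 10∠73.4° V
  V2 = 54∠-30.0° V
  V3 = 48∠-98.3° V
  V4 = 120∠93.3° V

Step 1 — Convert each phasor to rectangular form:
  V1 = 10·(cos(73.4°) + j·sin(73.4°)) = 2.857 + j9.583 V
  V2 = 54·(cos(-30.0°) + j·sin(-30.0°)) = 46.77 - j27 V
  V3 = 48·(cos(-98.3°) + j·sin(-98.3°)) = -6.929 - j47.5 V
  V4 = 120·(cos(93.3°) + j·sin(93.3°)) = -6.908 + j119.8 V
Step 2 — Sum components: V_total = 35.79 + j54.89 V.
Step 3 — Convert to polar: |V_total| = 65.52 V, ∠V_total = 56.9°.

V_total = 65.52∠56.9° V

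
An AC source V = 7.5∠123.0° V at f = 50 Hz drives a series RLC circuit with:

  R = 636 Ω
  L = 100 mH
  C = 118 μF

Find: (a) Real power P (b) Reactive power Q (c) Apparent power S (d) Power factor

Step 1 — Angular frequency: ω = 2π·f = 2π·50 = 314.2 rad/s.
Step 2 — Component impedances:
  R: Z = R = 636 Ω
  L: Z = jωL = j·314.2·0.1 = 0 + j31.42 Ω
  C: Z = 1/(jωC) = -j/(ω·C) = 0 - j26.98 Ω
Step 3 — Series combination: Z_total = R + L + C = 636 + j4.441 Ω = 636∠0.4° Ω.
Step 4 — Source phasor: V = 7.5∠123.0° V = -4.085 + j6.29 V.
Step 5 — Current: I = V / Z = -0.006353 + j0.009934 A = 0.01179∠122.6° A.
Step 6 — Complex power: S = V·I* = 0.08844 + j0.0006175 VA.
Step 7 — Real power: P = Re(S) = 0.08844 W.
Step 8 — Reactive power: Q = Im(S) = 0.0006175 VAR.
Step 9 — Apparent power: |S| = 0.08844 VA.
Step 10 — Power factor: PF = P/|S| = 1 (lagging).

(a) P = 0.08844 W  (b) Q = 0.0006175 VAR  (c) S = 0.08844 VA  (d) PF = 1 (lagging)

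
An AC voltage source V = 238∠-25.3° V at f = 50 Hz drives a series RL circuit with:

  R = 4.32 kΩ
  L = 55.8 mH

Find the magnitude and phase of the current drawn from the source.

Step 1 — Angular frequency: ω = 2π·f = 2π·50 = 314.2 rad/s.
Step 2 — Component impedances:
  R: Z = R = 4320 Ω
  L: Z = jωL = j·314.2·0.0558 = 0 + j17.53 Ω
Step 3 — Series combination: Z_total = R + L = 4320 + j17.53 Ω = 4320∠0.2° Ω.
Step 4 — Source phasor: V = 238∠-25.3° V = 215.2 - j101.7 V.
Step 5 — Ohm's law: I = V / Z_total = (215.2 - j101.7) / (4320 + j17.53) = 0.04971 - j0.02375 A.
Step 6 — Convert to polar: |I| = 0.05509 A, ∠I = -25.5°.

I = 0.05509∠-25.5° A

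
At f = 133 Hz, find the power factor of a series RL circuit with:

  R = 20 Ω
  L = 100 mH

Step 1 — Angular frequency: ω = 2π·f = 2π·133 = 835.7 rad/s.
Step 2 — Component impedances:
  R: Z = R = 20 Ω
  L: Z = jωL = j·835.7·0.1 = 0 + j83.57 Ω
Step 3 — Series combination: Z_total = R + L = 20 + j83.57 Ω = 85.93∠76.5° Ω.
Step 4 — Power factor: PF = cos(φ) = Re(Z)/|Z| = 20/85.926 = 0.2328.
Step 5 — Type: Im(Z) = 83.57 ⇒ lagging (phase φ = 76.5°).

PF = 0.2328 (lagging, φ = 76.5°)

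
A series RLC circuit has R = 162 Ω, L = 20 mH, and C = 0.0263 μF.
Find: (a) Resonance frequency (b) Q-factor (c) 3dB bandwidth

Step 1 — Resonance: ω₀ = 1/√(LC) = 1/√(0.02·2.63e-08) = 4.36e+04 rad/s.
Step 2 — f₀ = ω₀/(2π) = 6939 Hz.
Step 3 — Series Q: Q = ω₀L/R = 4.36e+04·0.02/162 = 5.383.
Step 4 — Bandwidth: Δω = ω₀/Q = 8100 rad/s; BW = Δω/(2π) = 1289 Hz.

(a) f₀ = 6939 Hz  (b) Q = 5.383  (c) BW = 1289 Hz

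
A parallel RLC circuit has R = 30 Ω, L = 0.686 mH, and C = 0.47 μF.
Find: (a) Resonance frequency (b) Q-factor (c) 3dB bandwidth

Step 1 — Resonance: ω₀ = 1/√(LC) = 1/√(0.000686·4.7e-07) = 5.569e+04 rad/s.
Step 2 — f₀ = ω₀/(2π) = 8864 Hz.
Step 3 — Parallel Q: Q = R/(ω₀L) = 30/(5.569e+04·0.000686) = 0.7853.
Step 4 — Bandwidth: Δω = ω₀/Q = 7.092e+04 rad/s; BW = Δω/(2π) = 1.129e+04 Hz.

(a) f₀ = 8864 Hz  (b) Q = 0.7853  (c) BW = 1.129e+04 Hz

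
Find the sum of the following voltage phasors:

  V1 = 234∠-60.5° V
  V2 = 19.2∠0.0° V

Step 1 — Convert each phasor to rectangular form:
  V1 = 234·(cos(-60.5°) + j·sin(-60.5°)) = 115.2 - j203.7 V
  V2 = 19.2·(cos(0.0°) + j·sin(0.0°)) = 19.2 V
Step 2 — Sum components: V_total = 134.4 - j203.7 V.
Step 3 — Convert to polar: |V_total| = 244 V, ∠V_total = -56.6°.

V_total = 244∠-56.6° V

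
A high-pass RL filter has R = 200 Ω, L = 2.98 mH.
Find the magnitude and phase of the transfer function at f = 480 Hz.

Step 1 — Angular frequency: ω = 2π·480 = 3016 rad/s.
Step 2 — Transfer function: H(jω) = jωL/(R + jωL).
Step 3 — Numerator jωL = j·8.987; denominator R + jωL = 200 + j8.987.
Step 4 — H = 0.002015 + j0.04485.
Step 5 — Magnitude: |H| = 0.04489 (-27.0 dB); phase: φ = 87.4°.

|H| = 0.04489 (-27.0 dB), φ = 87.4°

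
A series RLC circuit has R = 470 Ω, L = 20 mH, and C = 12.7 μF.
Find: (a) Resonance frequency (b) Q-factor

Step 1 — Resonance condition Im(Z)=0 gives ω₀ = 1/√(LC).
Step 2 — ω₀ = 1/√(0.02·1.27e-05) = 1984 rad/s.
Step 3 — f₀ = ω₀/(2π) = 315.8 Hz.
Step 4 — Series Q: Q = ω₀L/R = 1984·0.02/470 = 0.08443.

(a) f₀ = 315.8 Hz  (b) Q = 0.08443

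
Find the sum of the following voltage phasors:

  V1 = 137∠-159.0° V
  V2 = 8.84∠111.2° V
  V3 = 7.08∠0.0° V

Step 1 — Convert each phasor to rectangular form:
  V1 = 137·(cos(-159.0°) + j·sin(-159.0°)) = -127.9 - j49.1 V
  V2 = 8.84·(cos(111.2°) + j·sin(111.2°)) = -3.197 + j8.242 V
  V3 = 7.08·(cos(0.0°) + j·sin(0.0°)) = 7.08 V
Step 2 — Sum components: V_total = -124 - j40.85 V.
Step 3 — Convert to polar: |V_total| = 130.6 V, ∠V_total = -161.8°.

V_total = 130.6∠-161.8° V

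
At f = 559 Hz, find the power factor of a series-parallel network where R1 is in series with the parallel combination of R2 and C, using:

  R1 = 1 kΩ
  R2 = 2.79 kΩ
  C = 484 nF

Step 1 — Angular frequency: ω = 2π·f = 2π·559 = 3512 rad/s.
Step 2 — Component impedances:
  R1: Z = R = 1000 Ω
  R2: Z = R = 2790 Ω
  C: Z = 1/(jωC) = -j/(ω·C) = 0 - j588.3 Ω
Step 3 — Parallel branch: R2 || C = 1/(1/R2 + 1/C) = 118.7 - j563.2 Ω.
Step 4 — Series with R1: Z_total = R1 + (R2 || C) = 1119 - j563.2 Ω = 1253∠-26.7° Ω.
Step 5 — Power factor: PF = cos(φ) = Re(Z)/|Z| = 1118.7/1252.5 = 0.8932.
Step 6 — Type: Im(Z) = -563.2 ⇒ leading (phase φ = -26.7°).

PF = 0.8932 (leading, φ = -26.7°)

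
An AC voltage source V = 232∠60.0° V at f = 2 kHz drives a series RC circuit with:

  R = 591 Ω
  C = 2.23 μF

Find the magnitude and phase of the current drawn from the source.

Step 1 — Angular frequency: ω = 2π·f = 2π·2000 = 1.257e+04 rad/s.
Step 2 — Component impedances:
  R: Z = R = 591 Ω
  C: Z = 1/(jωC) = -j/(ω·C) = 0 - j35.68 Ω
Step 3 — Series combination: Z_total = R + C = 591 - j35.68 Ω = 592.1∠-3.5° Ω.
Step 4 — Source phasor: V = 232∠60.0° V = 116 + j200.9 V.
Step 5 — Ohm's law: I = V / Z_total = (116 + j200.9) / (591 - j35.68) = 0.1751 + j0.3505 A.
Step 6 — Convert to polar: |I| = 0.3918 A, ∠I = 63.5°.

I = 0.3918∠63.5° A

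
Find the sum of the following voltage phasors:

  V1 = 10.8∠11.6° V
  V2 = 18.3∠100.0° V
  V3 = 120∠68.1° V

Step 1 — Convert each phasor to rectangular form:
  V1 = 10.8·(cos(11.6°) + j·sin(11.6°)) = 10.58 + j2.172 V
  V2 = 18.3·(cos(100.0°) + j·sin(100.0°)) = -3.178 + j18.02 V
  V3 = 120·(cos(68.1°) + j·sin(68.1°)) = 44.76 + j111.3 V
Step 2 — Sum components: V_total = 52.16 + j131.5 V.
Step 3 — Convert to polar: |V_total| = 141.5 V, ∠V_total = 68.4°.

V_total = 141.5∠68.4° V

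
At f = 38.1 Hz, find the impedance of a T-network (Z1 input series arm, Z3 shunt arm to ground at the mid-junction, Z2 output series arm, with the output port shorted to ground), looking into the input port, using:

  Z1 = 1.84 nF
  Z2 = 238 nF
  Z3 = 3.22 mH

Step 1 — Angular frequency: ω = 2π·f = 2π·38.1 = 239.4 rad/s.
Step 2 — Component impedances:
  Z1: Z = 1/(jωC) = -j/(ω·C) = 0 - j2.27e+06 Ω
  Z2: Z = 1/(jωC) = -j/(ω·C) = 0 - j1.755e+04 Ω
  Z3: Z = jωL = j·239.4·0.00322 = 0 + j0.7708 Ω
Step 3 — With the output port shorted to ground, the output series arm Z2 runs from the junction to ground; the shunt arm Z3 also runs from the junction to ground. They appear in parallel: Z3 || Z2 = 0 + j0.7709 Ω.
Step 4 — Series with input arm Z1: Z_in = Z1 + (Z3 || Z2) = 0 - j2.27e+06 Ω = 2.27e+06∠-90.0° Ω.

Z = 0 - j2.27e+06 Ω = 2.27e+06∠-90.0° Ω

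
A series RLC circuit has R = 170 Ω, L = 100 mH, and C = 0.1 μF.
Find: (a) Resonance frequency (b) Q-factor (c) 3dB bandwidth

Step 1 — Resonance: ω₀ = 1/√(LC) = 1/√(0.1·1e-07) = 1e+04 rad/s.
Step 2 — f₀ = ω₀/(2π) = 1592 Hz.
Step 3 — Series Q: Q = ω₀L/R = 1e+04·0.1/170 = 5.882.
Step 4 — Bandwidth: Δω = ω₀/Q = 1700 rad/s; BW = Δω/(2π) = 270.6 Hz.

(a) f₀ = 1592 Hz  (b) Q = 5.882  (c) BW = 270.6 Hz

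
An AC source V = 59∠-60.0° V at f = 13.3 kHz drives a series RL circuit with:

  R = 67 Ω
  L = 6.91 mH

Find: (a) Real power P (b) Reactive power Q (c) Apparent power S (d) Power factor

Step 1 — Angular frequency: ω = 2π·f = 2π·1.33e+04 = 8.357e+04 rad/s.
Step 2 — Component impedances:
  R: Z = R = 67 Ω
  L: Z = jωL = j·8.357e+04·0.00691 = 0 + j577.4 Ω
Step 3 — Series combination: Z_total = R + L = 67 + j577.4 Ω = 581.3∠83.4° Ω.
Step 4 — Source phasor: V = 59∠-60.0° V = 29.5 - j51.1 V.
Step 5 — Current: I = V / Z = -0.08146 - j0.06054 A = 0.1015∠-143.4° A.
Step 6 — Complex power: S = V·I* = 0.6902 + j5.948 VA.
Step 7 — Real power: P = Re(S) = 0.6902 W.
Step 8 — Reactive power: Q = Im(S) = 5.948 VAR.
Step 9 — Apparent power: |S| = 5.988 VA.
Step 10 — Power factor: PF = P/|S| = 0.1153 (lagging).

(a) P = 0.6902 W  (b) Q = 5.948 VAR  (c) S = 5.988 VA  (d) PF = 0.1153 (lagging)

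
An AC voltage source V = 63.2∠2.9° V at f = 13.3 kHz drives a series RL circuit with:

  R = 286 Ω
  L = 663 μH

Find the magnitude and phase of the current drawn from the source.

Step 1 — Angular frequency: ω = 2π·f = 2π·1.33e+04 = 8.357e+04 rad/s.
Step 2 — Component impedances:
  R: Z = R = 286 Ω
  L: Z = jωL = j·8.357e+04·0.000663 = 0 + j55.4 Ω
Step 3 — Series combination: Z_total = R + L = 286 + j55.4 Ω = 291.3∠11.0° Ω.
Step 4 — Source phasor: V = 63.2∠2.9° V = 63.12 + j3.197 V.
Step 5 — Ohm's law: I = V / Z_total = (63.12 + j3.197) / (286 + j55.4) = 0.2148 - j0.03043 A.
Step 6 — Convert to polar: |I| = 0.2169 A, ∠I = -8.1°.

I = 0.2169∠-8.1° A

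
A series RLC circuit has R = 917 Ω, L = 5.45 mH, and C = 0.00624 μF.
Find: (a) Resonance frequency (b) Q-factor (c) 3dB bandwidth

Step 1 — Resonance: ω₀ = 1/√(LC) = 1/√(0.00545·6.24e-09) = 1.715e+05 rad/s.
Step 2 — f₀ = ω₀/(2π) = 2.729e+04 Hz.
Step 3 — Series Q: Q = ω₀L/R = 1.715e+05·0.00545/917 = 1.019.
Step 4 — Bandwidth: Δω = ω₀/Q = 1.683e+05 rad/s; BW = Δω/(2π) = 2.678e+04 Hz.

(a) f₀ = 2.729e+04 Hz  (b) Q = 1.019  (c) BW = 2.678e+04 Hz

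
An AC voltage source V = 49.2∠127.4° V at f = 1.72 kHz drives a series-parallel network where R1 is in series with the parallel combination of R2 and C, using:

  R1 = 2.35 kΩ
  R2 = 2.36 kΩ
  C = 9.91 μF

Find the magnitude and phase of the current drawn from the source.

Step 1 — Angular frequency: ω = 2π·f = 2π·1720 = 1.081e+04 rad/s.
Step 2 — Component impedances:
  R1: Z = R = 2350 Ω
  R2: Z = R = 2360 Ω
  C: Z = 1/(jωC) = -j/(ω·C) = 0 - j9.337 Ω
Step 3 — Parallel branch: R2 || C = 1/(1/R2 + 1/C) = 0.03694 - j9.337 Ω.
Step 4 — Series with R1: Z_total = R1 + (R2 || C) = 2350 - j9.337 Ω = 2350∠-0.2° Ω.
Step 5 — Source phasor: V = 49.2∠127.4° V = -29.88 + j39.09 V.
Step 6 — Ohm's law: I = V / Z_total = (-29.88 + j39.09) / (2350 - j9.337) = -0.01278 + j0.01658 A.
Step 7 — Convert to polar: |I| = 0.02094 A, ∠I = 127.6°.

I = 0.02094∠127.6° A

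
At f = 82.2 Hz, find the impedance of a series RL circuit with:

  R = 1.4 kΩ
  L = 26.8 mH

Step 1 — Angular frequency: ω = 2π·f = 2π·82.2 = 516.5 rad/s.
Step 2 — Component impedances:
  R: Z = R = 1400 Ω
  L: Z = jωL = j·516.5·0.0268 = 0 + j13.84 Ω
Step 3 — Series combination: Z_total = R + L = 1400 + j13.84 Ω = 1400∠0.6° Ω.

Z = 1400 + j13.84 Ω = 1400∠0.6° Ω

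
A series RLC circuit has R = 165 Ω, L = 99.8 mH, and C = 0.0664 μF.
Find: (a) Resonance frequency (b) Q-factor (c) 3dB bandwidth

Step 1 — Resonance: ω₀ = 1/√(LC) = 1/√(0.0998·6.64e-08) = 1.228e+04 rad/s.
Step 2 — f₀ = ω₀/(2π) = 1955 Hz.
Step 3 — Series Q: Q = ω₀L/R = 1.228e+04·0.0998/165 = 7.43.
Step 4 — Bandwidth: Δω = ω₀/Q = 1653 rad/s; BW = Δω/(2π) = 263.1 Hz.

(a) f₀ = 1955 Hz  (b) Q = 7.43  (c) BW = 263.1 Hz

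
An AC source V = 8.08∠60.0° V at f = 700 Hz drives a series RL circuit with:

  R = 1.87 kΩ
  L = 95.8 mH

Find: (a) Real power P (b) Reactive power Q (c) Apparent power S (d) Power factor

Step 1 — Angular frequency: ω = 2π·f = 2π·700 = 4398 rad/s.
Step 2 — Component impedances:
  R: Z = R = 1870 Ω
  L: Z = jωL = j·4398·0.0958 = 0 + j421.4 Ω
Step 3 — Series combination: Z_total = R + L = 1870 + j421.4 Ω = 1917∠12.7° Ω.
Step 4 — Source phasor: V = 8.08∠60.0° V = 4.04 + j6.997 V.
Step 5 — Current: I = V / Z = 0.002858 + j0.003098 A = 0.004215∠47.3° A.
Step 6 — Complex power: S = V·I* = 0.03323 + j0.007486 VA.
Step 7 — Real power: P = Re(S) = 0.03323 W.
Step 8 — Reactive power: Q = Im(S) = 0.007486 VAR.
Step 9 — Apparent power: |S| = 0.03406 VA.
Step 10 — Power factor: PF = P/|S| = 0.9755 (lagging).

(a) P = 0.03323 W  (b) Q = 0.007486 VAR  (c) S = 0.03406 VA  (d) PF = 0.9755 (lagging)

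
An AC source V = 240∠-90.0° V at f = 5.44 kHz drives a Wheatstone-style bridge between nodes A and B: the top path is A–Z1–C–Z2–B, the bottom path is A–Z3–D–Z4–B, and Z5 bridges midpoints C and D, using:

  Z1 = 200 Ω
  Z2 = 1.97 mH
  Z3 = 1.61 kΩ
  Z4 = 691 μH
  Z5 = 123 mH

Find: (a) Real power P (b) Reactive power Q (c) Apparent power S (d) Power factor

Step 1 — Angular frequency: ω = 2π·f = 2π·5440 = 3.418e+04 rad/s.
Step 2 — Component impedances:
  Z1: Z = R = 200 Ω
  Z2: Z = jωL = j·3.418e+04·0.00197 = 0 + j67.34 Ω
  Z3: Z = R = 1610 Ω
  Z4: Z = jωL = j·3.418e+04·0.000691 = 0 + j23.62 Ω
  Z5: Z = jωL = j·3.418e+04·0.123 = 0 + j4204 Ω
Step 3 — Bridge requires nodal analysis (the Z5 bridge couples midpoints C and D, so the two paths cannot be reduced to a simple series/parallel combination). Setting node B to ground and injecting 1 A at node A, the 3-node admittance system at A, C, D solves to V_A = Z_AB = 179.6 + j52.72 Ω = 187.2∠16.4° Ω.
Step 4 — Source phasor: V = 240∠-90.0° V = 0 - j240 V.
Step 5 — Current: I = V / Z = -0.361 - j1.23 A = 1.282∠-106.4° A.
Step 6 — Complex power: S = V·I* = 295.2 + j86.64 VA.
Step 7 — Real power: P = Re(S) = 295.2 W.
Step 8 — Reactive power: Q = Im(S) = 86.64 VAR.
Step 9 — Apparent power: |S| = 307.7 VA.
Step 10 — Power factor: PF = P/|S| = 0.9595 (lagging).

(a) P = 295.2 W  (b) Q = 86.64 VAR  (c) S = 307.7 VA  (d) PF = 0.9595 (lagging)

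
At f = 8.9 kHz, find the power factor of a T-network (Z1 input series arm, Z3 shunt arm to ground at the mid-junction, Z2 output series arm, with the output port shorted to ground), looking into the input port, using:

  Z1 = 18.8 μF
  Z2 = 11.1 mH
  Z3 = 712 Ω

Step 1 — Angular frequency: ω = 2π·f = 2π·8900 = 5.592e+04 rad/s.
Step 2 — Component impedances:
  Z1: Z = 1/(jωC) = -j/(ω·C) = 0 - j0.9512 Ω
  Z2: Z = jωL = j·5.592e+04·0.0111 = 0 + j620.7 Ω
  Z3: Z = R = 712 Ω
Step 3 — With the output port shorted to ground, the output series arm Z2 runs from the junction to ground; the shunt arm Z3 also runs from the junction to ground. They appear in parallel: Z3 || Z2 = 307.5 + j352.7 Ω.
Step 4 — Series with input arm Z1: Z_in = Z1 + (Z3 || Z2) = 307.5 + j351.7 Ω = 467.2∠48.8° Ω.
Step 5 — Power factor: PF = cos(φ) = Re(Z)/|Z| = 307.46/467.16 = 0.6581.
Step 6 — Type: Im(Z) = 351.7 ⇒ lagging (phase φ = 48.8°).

PF = 0.6581 (lagging, φ = 48.8°)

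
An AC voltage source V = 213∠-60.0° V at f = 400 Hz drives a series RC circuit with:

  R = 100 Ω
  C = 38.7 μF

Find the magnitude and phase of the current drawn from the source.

Step 1 — Angular frequency: ω = 2π·f = 2π·400 = 2513 rad/s.
Step 2 — Component impedances:
  R: Z = R = 100 Ω
  C: Z = 1/(jωC) = -j/(ω·C) = 0 - j10.28 Ω
Step 3 — Series combination: Z_total = R + C = 100 - j10.28 Ω = 100.5∠-5.9° Ω.
Step 4 — Source phasor: V = 213∠-60.0° V = 106.5 - j184.5 V.
Step 5 — Ohm's law: I = V / Z_total = (106.5 - j184.5) / (100 - j10.28) = 1.242 - j1.717 A.
Step 6 — Convert to polar: |I| = 2.119 A, ∠I = -54.1°.

I = 2.119∠-54.1° A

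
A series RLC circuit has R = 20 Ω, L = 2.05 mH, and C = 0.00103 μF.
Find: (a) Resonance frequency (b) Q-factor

Step 1 — Resonance condition Im(Z)=0 gives ω₀ = 1/√(LC).
Step 2 — ω₀ = 1/√(0.00205·1.03e-09) = 6.882e+05 rad/s.
Step 3 — f₀ = ω₀/(2π) = 1.095e+05 Hz.
Step 4 — Series Q: Q = ω₀L/R = 6.882e+05·0.00205/20 = 70.54.

(a) f₀ = 1.095e+05 Hz  (b) Q = 70.54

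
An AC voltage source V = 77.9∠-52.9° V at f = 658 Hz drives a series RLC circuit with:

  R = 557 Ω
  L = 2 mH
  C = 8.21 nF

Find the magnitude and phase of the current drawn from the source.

Step 1 — Angular frequency: ω = 2π·f = 2π·658 = 4134 rad/s.
Step 2 — Component impedances:
  R: Z = R = 557 Ω
  L: Z = jωL = j·4134·0.002 = 0 + j8.269 Ω
  C: Z = 1/(jωC) = -j/(ω·C) = 0 - j2.946e+04 Ω
Step 3 — Series combination: Z_total = R + L + C = 557 - j2.945e+04 Ω = 2.946e+04∠-88.9° Ω.
Step 4 — Source phasor: V = 77.9∠-52.9° V = 46.99 - j62.13 V.
Step 5 — Ohm's law: I = V / Z_total = (46.99 - j62.13) / (557 - j2.945e+04) = 0.002139 + j0.001555 A.
Step 6 — Convert to polar: |I| = 0.002644 A, ∠I = 36.0°.

I = 0.002644∠36.0° A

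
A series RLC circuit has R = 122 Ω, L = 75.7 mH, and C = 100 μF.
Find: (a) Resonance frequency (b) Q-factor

Step 1 — Resonance condition Im(Z)=0 gives ω₀ = 1/√(LC).
Step 2 — ω₀ = 1/√(0.0757·0.0001) = 363.5 rad/s.
Step 3 — f₀ = ω₀/(2π) = 57.85 Hz.
Step 4 — Series Q: Q = ω₀L/R = 363.5·0.0757/122 = 0.2255.

(a) f₀ = 57.85 Hz  (b) Q = 0.2255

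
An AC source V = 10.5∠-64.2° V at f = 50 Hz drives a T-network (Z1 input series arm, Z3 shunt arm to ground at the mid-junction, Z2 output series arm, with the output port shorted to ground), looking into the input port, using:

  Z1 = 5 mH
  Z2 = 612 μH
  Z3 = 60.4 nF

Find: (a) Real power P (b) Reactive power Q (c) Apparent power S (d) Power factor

Step 1 — Angular frequency: ω = 2π·f = 2π·50 = 314.2 rad/s.
Step 2 — Component impedances:
  Z1: Z = jωL = j·314.2·0.005 = 0 + j1.571 Ω
  Z2: Z = jωL = j·314.2·0.000612 = 0 + j0.1923 Ω
  Z3: Z = 1/(jωC) = -j/(ω·C) = 0 - j5.27e+04 Ω
Step 3 — With the output port shorted to ground, the output series arm Z2 runs from the junction to ground; the shunt arm Z3 also runs from the junction to ground. They appear in parallel: Z3 || Z2 = 0 + j0.1923 Ω.
Step 4 — Series with input arm Z1: Z_in = Z1 + (Z3 || Z2) = 0 + j1.763 Ω = 1.763∠90.0° Ω.
Step 5 — Source phasor: V = 10.5∠-64.2° V = 4.57 - j9.453 V.
Step 6 — Current: I = V / Z = -5.362 - j2.592 A = 5.956∠-154.2° A.
Step 7 — Complex power: S = V·I* = 0 + j62.53 VA.
Step 8 — Real power: P = Re(S) = 0 W.
Step 9 — Reactive power: Q = Im(S) = 62.53 VAR.
Step 10 — Apparent power: |S| = 62.53 VA.
Step 11 — Power factor: PF = P/|S| = 0 (lagging).

(a) P = 0 W  (b) Q = 62.53 VAR  (c) S = 62.53 VA  (d) PF = 0 (lagging)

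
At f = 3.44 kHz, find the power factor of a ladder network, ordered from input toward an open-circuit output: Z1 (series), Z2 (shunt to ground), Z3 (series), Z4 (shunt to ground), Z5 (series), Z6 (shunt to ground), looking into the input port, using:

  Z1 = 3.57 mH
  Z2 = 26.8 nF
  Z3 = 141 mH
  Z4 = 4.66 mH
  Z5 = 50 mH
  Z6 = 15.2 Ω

Step 1 — Angular frequency: ω = 2π·f = 2π·3440 = 2.161e+04 rad/s.
Step 2 — Component impedances:
  Z1: Z = jωL = j·2.161e+04·0.00357 = 0 + j77.16 Ω
  Z2: Z = 1/(jωC) = -j/(ω·C) = 0 - j1726 Ω
  Z3: Z = jωL = j·2.161e+04·0.141 = 0 + j3048 Ω
  Z4: Z = jωL = j·2.161e+04·0.00466 = 0 + j100.7 Ω
  Z5: Z = jωL = j·2.161e+04·0.05 = 0 + j1081 Ω
  Z6: Z = R = 15.2 Ω
Step 3 — Ladder network (open output): work backward from the far end, alternating series and parallel combinations. Z_in = 0.1648 - j3758 Ω = 3758∠-90.0° Ω.
Step 4 — Power factor: PF = cos(φ) = Re(Z)/|Z| = 0.1648/3758 = 4.385e-05.
Step 5 — Type: Im(Z) = -3758 ⇒ leading (phase φ = -90.0°).

PF = 4.385e-05 (leading, φ = -90.0°)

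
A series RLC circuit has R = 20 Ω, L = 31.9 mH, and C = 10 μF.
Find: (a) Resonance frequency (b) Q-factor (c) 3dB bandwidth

Step 1 — Resonance: ω₀ = 1/√(LC) = 1/√(0.0319·1e-05) = 1771 rad/s.
Step 2 — f₀ = ω₀/(2π) = 281.8 Hz.
Step 3 — Series Q: Q = ω₀L/R = 1771·0.0319/20 = 2.824.
Step 4 — Bandwidth: Δω = ω₀/Q = 627 rad/s; BW = Δω/(2π) = 99.78 Hz.

(a) f₀ = 281.8 Hz  (b) Q = 2.824  (c) BW = 99.78 Hz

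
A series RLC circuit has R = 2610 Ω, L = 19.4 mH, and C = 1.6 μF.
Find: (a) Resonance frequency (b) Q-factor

Step 1 — Resonance condition Im(Z)=0 gives ω₀ = 1/√(LC).
Step 2 — ω₀ = 1/√(0.0194·1.6e-06) = 5676 rad/s.
Step 3 — f₀ = ω₀/(2π) = 903.4 Hz.
Step 4 — Series Q: Q = ω₀L/R = 5676·0.0194/2610 = 0.04219.

(a) f₀ = 903.4 Hz  (b) Q = 0.04219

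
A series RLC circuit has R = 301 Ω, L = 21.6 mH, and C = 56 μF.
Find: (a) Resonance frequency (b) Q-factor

Step 1 — Resonance condition Im(Z)=0 gives ω₀ = 1/√(LC).
Step 2 — ω₀ = 1/√(0.0216·5.6e-05) = 909.2 rad/s.
Step 3 — f₀ = ω₀/(2π) = 144.7 Hz.
Step 4 — Series Q: Q = ω₀L/R = 909.2·0.0216/301 = 0.06525.

(a) f₀ = 144.7 Hz  (b) Q = 0.06525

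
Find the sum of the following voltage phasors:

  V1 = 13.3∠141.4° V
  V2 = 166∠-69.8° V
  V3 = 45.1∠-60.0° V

Step 1 — Convert each phasor to rectangular form:
  V1 = 13.3·(cos(141.4°) + j·sin(141.4°)) = -10.39 + j8.298 V
  V2 = 166·(cos(-69.8°) + j·sin(-69.8°)) = 57.32 - j155.8 V
  V3 = 45.1·(cos(-60.0°) + j·sin(-60.0°)) = 22.55 - j39.06 V
Step 2 — Sum components: V_total = 69.48 - j186.5 V.
Step 3 — Convert to polar: |V_total| = 199.1 V, ∠V_total = -69.6°.

V_total = 199.1∠-69.6° V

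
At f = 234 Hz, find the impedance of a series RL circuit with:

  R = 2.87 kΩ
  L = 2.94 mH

Step 1 — Angular frequency: ω = 2π·f = 2π·234 = 1470 rad/s.
Step 2 — Component impedances:
  R: Z = R = 2870 Ω
  L: Z = jωL = j·1470·0.00294 = 0 + j4.323 Ω
Step 3 — Series combination: Z_total = R + L = 2870 + j4.323 Ω = 2870∠0.1° Ω.

Z = 2870 + j4.323 Ω = 2870∠0.1° Ω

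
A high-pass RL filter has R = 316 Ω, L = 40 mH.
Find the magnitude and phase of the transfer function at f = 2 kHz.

Step 1 — Angular frequency: ω = 2π·2000 = 1.257e+04 rad/s.
Step 2 — Transfer function: H(jω) = jωL/(R + jωL).
Step 3 — Numerator jωL = j·502.7; denominator R + jωL = 316 + j502.7.
Step 4 — H = 0.7167 + j0.4506.
Step 5 — Magnitude: |H| = 0.8466 (-1.4 dB); phase: φ = 32.2°.

|H| = 0.8466 (-1.4 dB), φ = 32.2°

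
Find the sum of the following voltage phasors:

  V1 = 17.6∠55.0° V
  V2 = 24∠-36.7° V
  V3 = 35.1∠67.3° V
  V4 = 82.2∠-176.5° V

Step 1 — Convert each phasor to rectangular form:
  V1 = 17.6·(cos(55.0°) + j·sin(55.0°)) = 10.09 + j14.42 V
  V2 = 24·(cos(-36.7°) + j·sin(-36.7°)) = 19.24 - j14.34 V
  V3 = 35.1·(cos(67.3°) + j·sin(67.3°)) = 13.55 + j32.38 V
  V4 = 82.2·(cos(-176.5°) + j·sin(-176.5°)) = -82.05 - j5.018 V
Step 2 — Sum components: V_total = -39.16 + j27.44 V.
Step 3 — Convert to polar: |V_total| = 47.82 V, ∠V_total = 145.0°.

V_total = 47.82∠145.0° V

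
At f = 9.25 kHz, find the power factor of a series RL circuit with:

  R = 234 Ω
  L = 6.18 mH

Step 1 — Angular frequency: ω = 2π·f = 2π·9250 = 5.812e+04 rad/s.
Step 2 — Component impedances:
  R: Z = R = 234 Ω
  L: Z = jωL = j·5.812e+04·0.00618 = 0 + j359.2 Ω
Step 3 — Series combination: Z_total = R + L = 234 + j359.2 Ω = 428.7∠56.9° Ω.
Step 4 — Power factor: PF = cos(φ) = Re(Z)/|Z| = 234/428.68 = 0.5459.
Step 5 — Type: Im(Z) = 359.2 ⇒ lagging (phase φ = 56.9°).

PF = 0.5459 (lagging, φ = 56.9°)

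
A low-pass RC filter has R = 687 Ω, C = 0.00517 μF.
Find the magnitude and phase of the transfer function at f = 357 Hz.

Step 1 — Angular frequency: ω = 2π·357 = 2243 rad/s.
Step 2 — Transfer function: H(jω) = 1/(1 + jωRC).
Step 3 — Denominator: 1 + jωRC = 1 + j·2243·687·5.17e-09 = 1 + j0.007967.
Step 4 — H = 0.9999 - j0.007967.
Step 5 — Magnitude: |H| = 1 (-0.0 dB); phase: φ = -0.5°.

|H| = 1 (-0.0 dB), φ = -0.5°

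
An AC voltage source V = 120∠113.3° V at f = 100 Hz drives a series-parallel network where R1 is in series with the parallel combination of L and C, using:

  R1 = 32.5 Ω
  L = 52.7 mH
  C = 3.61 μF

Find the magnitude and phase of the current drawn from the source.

Step 1 — Angular frequency: ω = 2π·f = 2π·100 = 628.3 rad/s.
Step 2 — Component impedances:
  R1: Z = R = 32.5 Ω
  L: Z = jωL = j·628.3·0.0527 = 0 + j33.11 Ω
  C: Z = 1/(jωC) = -j/(ω·C) = 0 - j440.9 Ω
Step 3 — Parallel branch: L || C = 1/(1/L + 1/C) = 0 + j35.8 Ω.
Step 4 — Series with R1: Z_total = R1 + (L || C) = 32.5 + j35.8 Ω = 48.35∠47.8° Ω.
Step 5 — Source phasor: V = 120∠113.3° V = -47.47 + j110.2 V.
Step 6 — Ohm's law: I = V / Z_total = (-47.47 + j110.2) / (32.5 + j35.8) = 1.028 + j2.259 A.
Step 7 — Convert to polar: |I| = 2.482 A, ∠I = 65.5°.

I = 2.482∠65.5° A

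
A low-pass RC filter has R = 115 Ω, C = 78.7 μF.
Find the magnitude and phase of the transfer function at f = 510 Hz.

Step 1 — Angular frequency: ω = 2π·510 = 3204 rad/s.
Step 2 — Transfer function: H(jω) = 1/(1 + jωRC).
Step 3 — Denominator: 1 + jωRC = 1 + j·3204·115·7.87e-05 = 1 + j29.
Step 4 — H = 0.001188 - j0.03444.
Step 5 — Magnitude: |H| = 0.03446 (-29.3 dB); phase: φ = -88.0°.

|H| = 0.03446 (-29.3 dB), φ = -88.0°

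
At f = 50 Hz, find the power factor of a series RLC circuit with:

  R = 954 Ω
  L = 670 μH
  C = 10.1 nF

Step 1 — Angular frequency: ω = 2π·f = 2π·50 = 314.2 rad/s.
Step 2 — Component impedances:
  R: Z = R = 954 Ω
  L: Z = jωL = j·314.2·0.00067 = 0 + j0.2105 Ω
  C: Z = 1/(jωC) = -j/(ω·C) = 0 - j3.152e+05 Ω
Step 3 — Series combination: Z_total = R + L + C = 954 - j3.152e+05 Ω = 3.152e+05∠-89.8° Ω.
Step 4 — Power factor: PF = cos(φ) = Re(Z)/|Z| = 954/3.152e+05 = 0.003027.
Step 5 — Type: Im(Z) = -3.152e+05 ⇒ leading (phase φ = -89.8°).

PF = 0.003027 (leading, φ = -89.8°)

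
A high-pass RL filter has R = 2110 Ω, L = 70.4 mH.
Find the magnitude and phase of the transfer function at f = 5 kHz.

Step 1 — Angular frequency: ω = 2π·5000 = 3.142e+04 rad/s.
Step 2 — Transfer function: H(jω) = jωL/(R + jωL).
Step 3 — Numerator jωL = j·2212; denominator R + jωL = 2110 + j2212.
Step 4 — H = 0.5235 + j0.4994.
Step 5 — Magnitude: |H| = 0.7235 (-2.8 dB); phase: φ = 43.7°.

|H| = 0.7235 (-2.8 dB), φ = 43.7°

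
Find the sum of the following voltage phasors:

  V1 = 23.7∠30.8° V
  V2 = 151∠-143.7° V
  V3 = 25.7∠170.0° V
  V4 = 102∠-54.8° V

Step 1 — Convert each phasor to rectangular form:
  V1 = 23.7·(cos(30.8°) + j·sin(30.8°)) = 20.36 + j12.14 V
  V2 = 151·(cos(-143.7°) + j·sin(-143.7°)) = -121.7 - j89.39 V
  V3 = 25.7·(cos(170.0°) + j·sin(170.0°)) = -25.31 + j4.463 V
  V4 = 102·(cos(-54.8°) + j·sin(-54.8°)) = 58.8 - j83.35 V
Step 2 — Sum components: V_total = -67.85 - j156.1 V.
Step 3 — Convert to polar: |V_total| = 170.2 V, ∠V_total = -113.5°.

V_total = 170.2∠-113.5° V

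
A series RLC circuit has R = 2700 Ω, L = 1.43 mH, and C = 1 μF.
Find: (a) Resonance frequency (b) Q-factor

Step 1 — Resonance condition Im(Z)=0 gives ω₀ = 1/√(LC).
Step 2 — ω₀ = 1/√(0.00143·1e-06) = 2.644e+04 rad/s.
Step 3 — f₀ = ω₀/(2π) = 4209 Hz.
Step 4 — Series Q: Q = ω₀L/R = 2.644e+04·0.00143/2700 = 0.01401.

(a) f₀ = 4209 Hz  (b) Q = 0.01401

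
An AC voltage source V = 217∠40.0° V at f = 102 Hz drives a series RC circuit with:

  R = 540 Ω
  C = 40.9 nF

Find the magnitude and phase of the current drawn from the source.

Step 1 — Angular frequency: ω = 2π·f = 2π·102 = 640.9 rad/s.
Step 2 — Component impedances:
  R: Z = R = 540 Ω
  C: Z = 1/(jωC) = -j/(ω·C) = 0 - j3.815e+04 Ω
Step 3 — Series combination: Z_total = R + C = 540 - j3.815e+04 Ω = 3.815e+04∠-89.2° Ω.
Step 4 — Source phasor: V = 217∠40.0° V = 166.2 + j139.5 V.
Step 5 — Ohm's law: I = V / Z_total = (166.2 + j139.5) / (540 - j3.815e+04) = -0.003594 + j0.004408 A.
Step 6 — Convert to polar: |I| = 0.005687 A, ∠I = 129.2°.

I = 0.005687∠129.2° A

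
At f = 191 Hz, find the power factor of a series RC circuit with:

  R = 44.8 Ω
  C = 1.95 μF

Step 1 — Angular frequency: ω = 2π·f = 2π·191 = 1200 rad/s.
Step 2 — Component impedances:
  R: Z = R = 44.8 Ω
  C: Z = 1/(jωC) = -j/(ω·C) = 0 - j427.3 Ω
Step 3 — Series combination: Z_total = R + C = 44.8 - j427.3 Ω = 429.7∠-84.0° Ω.
Step 4 — Power factor: PF = cos(φ) = Re(Z)/|Z| = 44.8/429.7 = 0.1043.
Step 5 — Type: Im(Z) = -427.3 ⇒ leading (phase φ = -84.0°).

PF = 0.1043 (leading, φ = -84.0°)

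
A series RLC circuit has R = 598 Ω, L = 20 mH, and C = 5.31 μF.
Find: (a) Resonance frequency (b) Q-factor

Step 1 — Resonance condition Im(Z)=0 gives ω₀ = 1/√(LC).
Step 2 — ω₀ = 1/√(0.02·5.31e-06) = 3069 rad/s.
Step 3 — f₀ = ω₀/(2π) = 488.4 Hz.
Step 4 — Series Q: Q = ω₀L/R = 3069·0.02/598 = 0.1026.

(a) f₀ = 488.4 Hz  (b) Q = 0.1026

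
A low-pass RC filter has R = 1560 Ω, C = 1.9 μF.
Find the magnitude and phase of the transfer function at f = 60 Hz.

Step 1 — Angular frequency: ω = 2π·60 = 377 rad/s.
Step 2 — Transfer function: H(jω) = 1/(1 + jωRC).
Step 3 — Denominator: 1 + jωRC = 1 + j·377·1560·1.9e-06 = 1 + j1.117.
Step 4 — H = 0.4447 - j0.4969.
Step 5 — Magnitude: |H| = 0.6669 (-3.5 dB); phase: φ = -48.2°.

|H| = 0.6669 (-3.5 dB), φ = -48.2°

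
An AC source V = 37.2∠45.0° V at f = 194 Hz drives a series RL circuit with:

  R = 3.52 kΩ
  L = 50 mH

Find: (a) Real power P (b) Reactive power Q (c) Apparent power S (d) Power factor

Step 1 — Angular frequency: ω = 2π·f = 2π·194 = 1219 rad/s.
Step 2 — Component impedances:
  R: Z = R = 3520 Ω
  L: Z = jωL = j·1219·0.05 = 0 + j60.95 Ω
Step 3 — Series combination: Z_total = R + L = 3520 + j60.95 Ω = 3521∠1.0° Ω.
Step 4 — Source phasor: V = 37.2∠45.0° V = 26.3 + j26.3 V.
Step 5 — Current: I = V / Z = 0.0076 + j0.007341 A = 0.01057∠44.0° A.
Step 6 — Complex power: S = V·I* = 0.393 + j0.006805 VA.
Step 7 — Real power: P = Re(S) = 0.393 W.
Step 8 — Reactive power: Q = Im(S) = 0.006805 VAR.
Step 9 — Apparent power: |S| = 0.3931 VA.
Step 10 — Power factor: PF = P/|S| = 0.9999 (lagging).

(a) P = 0.393 W  (b) Q = 0.006805 VAR  (c) S = 0.3931 VA  (d) PF = 0.9999 (lagging)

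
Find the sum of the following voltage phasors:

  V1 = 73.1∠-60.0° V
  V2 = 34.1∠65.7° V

Step 1 — Convert each phasor to rectangular form:
  V1 = 73.1·(cos(-60.0°) + j·sin(-60.0°)) = 36.55 - j63.31 V
  V2 = 34.1·(cos(65.7°) + j·sin(65.7°)) = 14.03 + j31.08 V
Step 2 — Sum components: V_total = 50.58 - j32.23 V.
Step 3 — Convert to polar: |V_total| = 59.98 V, ∠V_total = -32.5°.

V_total = 59.98∠-32.5° V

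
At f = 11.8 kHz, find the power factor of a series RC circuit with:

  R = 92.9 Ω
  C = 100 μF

Step 1 — Angular frequency: ω = 2π·f = 2π·1.18e+04 = 7.414e+04 rad/s.
Step 2 — Component impedances:
  R: Z = R = 92.9 Ω
  C: Z = 1/(jωC) = -j/(ω·C) = 0 - j0.1349 Ω
Step 3 — Series combination: Z_total = R + C = 92.9 - j0.1349 Ω = 92.9∠-0.1° Ω.
Step 4 — Power factor: PF = cos(φ) = Re(Z)/|Z| = 92.9/92.9 = 1.
Step 5 — Type: Im(Z) = -0.1349 ⇒ leading (phase φ = -0.1°).

PF = 1 (leading, φ = -0.1°)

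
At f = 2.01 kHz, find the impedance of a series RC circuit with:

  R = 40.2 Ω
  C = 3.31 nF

Step 1 — Angular frequency: ω = 2π·f = 2π·2010 = 1.263e+04 rad/s.
Step 2 — Component impedances:
  R: Z = R = 40.2 Ω
  C: Z = 1/(jωC) = -j/(ω·C) = 0 - j2.392e+04 Ω
Step 3 — Series combination: Z_total = R + C = 40.2 - j2.392e+04 Ω = 2.392e+04∠-89.9° Ω.

Z = 40.2 - j2.392e+04 Ω = 2.392e+04∠-89.9° Ω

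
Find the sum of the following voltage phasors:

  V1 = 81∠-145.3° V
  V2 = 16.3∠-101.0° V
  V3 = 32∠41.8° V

Step 1 — Convert each phasor to rectangular form:
  V1 = 81·(cos(-145.3°) + j·sin(-145.3°)) = -66.59 - j46.11 V
  V2 = 16.3·(cos(-101.0°) + j·sin(-101.0°)) = -3.11 - j16 V
  V3 = 32·(cos(41.8°) + j·sin(41.8°)) = 23.86 + j21.33 V
Step 2 — Sum components: V_total = -45.85 - j40.78 V.
Step 3 — Convert to polar: |V_total| = 61.36 V, ∠V_total = -138.3°.

V_total = 61.36∠-138.3° V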